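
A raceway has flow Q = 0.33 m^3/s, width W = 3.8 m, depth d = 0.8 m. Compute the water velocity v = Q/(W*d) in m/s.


Cross-sectional area = W * d = 3.8 * 0.8 = 3.04 m^2
Velocity = Q / A = 0.33 / 3.04 = 0.108553 m/s

0.108553 m/s


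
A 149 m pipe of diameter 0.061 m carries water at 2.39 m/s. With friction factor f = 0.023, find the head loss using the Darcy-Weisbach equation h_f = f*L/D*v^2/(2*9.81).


v^2 = 2.39^2 = 5.7121 m^2/s^2
L/D = 149/0.061 = 2442.623
h_f = f*(L/D)*v^2/(2g) = 0.023 * 2442.623 * 5.7121 / 19.62 = 16.3561 m

16.3561 m


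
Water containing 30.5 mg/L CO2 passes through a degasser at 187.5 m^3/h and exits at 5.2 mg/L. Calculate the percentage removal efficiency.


CO2_out / CO2_in = 5.2 / 30.5 = 0.1704918
Fraction remaining = 0.1704918
efficiency = (1 - 0.1704918) * 100 = 82.9508 %

82.9508 %


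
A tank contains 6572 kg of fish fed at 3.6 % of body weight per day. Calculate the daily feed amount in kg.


Feeding rate fraction = 3.6% / 100 = 0.036
Daily feed = 6572 kg * 0.036 = 236.592 kg/day

236.592 kg/day


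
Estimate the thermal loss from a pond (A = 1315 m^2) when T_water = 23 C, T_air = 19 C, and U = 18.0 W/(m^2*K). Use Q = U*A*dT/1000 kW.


Temperature difference dT = 23 - 19 = 4 K
Heat loss (W) = U * A * dT = 18.0 * 1315 * 4 = 94680 W
Convert to kW: 94680 / 1000 = 94.68 kW

94.68 kW


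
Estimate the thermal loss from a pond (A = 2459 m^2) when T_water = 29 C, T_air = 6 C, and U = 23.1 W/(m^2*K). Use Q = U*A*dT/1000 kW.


Temperature difference dT = 29 - 6 = 23 K
Heat loss (W) = U * A * dT = 23.1 * 2459 * 23 = 1306466.7 W
Convert to kW: 1306466.7 / 1000 = 1306.4667 kW

1306.4667 kW


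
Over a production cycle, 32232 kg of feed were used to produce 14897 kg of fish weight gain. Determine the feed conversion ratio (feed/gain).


FCR = feed consumed / weight gained
FCR = 32232 kg / 14897 kg = 2.16366

2.16366


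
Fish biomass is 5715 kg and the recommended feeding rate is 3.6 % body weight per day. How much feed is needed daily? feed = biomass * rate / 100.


Feeding rate fraction = 3.6% / 100 = 0.036
Daily feed = 5715 kg * 0.036 = 205.74 kg/day

205.74 kg/day


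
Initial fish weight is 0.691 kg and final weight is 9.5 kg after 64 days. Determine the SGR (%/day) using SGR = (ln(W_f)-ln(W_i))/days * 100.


ln(W_f) = ln(9.5) = 2.2512918
ln(W_i) = ln(0.691) = -0.36961546
ln(W_f) - ln(W_i) = 2.2512918 - -0.36961546 = 2.6209073
SGR = 2.6209073 / 64 * 100 = 4.09517 %/day

4.09517 %/day


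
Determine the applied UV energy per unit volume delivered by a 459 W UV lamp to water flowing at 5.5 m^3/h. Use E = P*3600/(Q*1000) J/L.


Energy delivered per hour = 459 W * 3600 s = 1652400 J/h
Volume treated per hour = 5.5 m^3/h * 1000 = 5500 L/h
dose = 1652400 / 5500 = 300.436 J/L

300.436 J/L


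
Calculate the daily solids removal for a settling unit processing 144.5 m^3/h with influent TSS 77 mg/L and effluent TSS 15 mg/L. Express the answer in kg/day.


Concentration drop: TSS_in - TSS_out = 77 - 15 = 62 mg/L
Hourly solids removed = Q * dTSS = 144.5 m^3/h * 62 mg/L = 8959 g/h  (m^3/h * mg/L = g/h)
Daily solids removed = 8959 * 24 = 215016 g/day
Convert g to kg: 215016 / 1000 = 215.016 kg/day

215.016 kg/day


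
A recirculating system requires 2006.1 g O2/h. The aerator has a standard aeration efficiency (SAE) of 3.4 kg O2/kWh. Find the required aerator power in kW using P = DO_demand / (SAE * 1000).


SAE in g O2/kWh = 3.4 * 1000 = 3400 g/kWh
P = DO_demand / SAE_g = 2006.1 / 3400 = 0.590029 kW

0.590029 kW


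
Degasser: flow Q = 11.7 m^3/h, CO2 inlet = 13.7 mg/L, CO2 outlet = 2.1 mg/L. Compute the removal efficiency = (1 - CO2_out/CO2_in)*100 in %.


CO2_out / CO2_in = 2.1 / 13.7 = 0.15328467
Fraction remaining = 0.15328467
efficiency = (1 - 0.15328467) * 100 = 84.6715 %

84.6715 %


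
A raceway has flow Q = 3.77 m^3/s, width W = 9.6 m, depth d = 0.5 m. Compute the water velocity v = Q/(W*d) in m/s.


Cross-sectional area = W * d = 9.6 * 0.5 = 4.8 m^2
Velocity = Q / A = 3.77 / 4.8 = 0.785417 m/s

0.785417 m/s


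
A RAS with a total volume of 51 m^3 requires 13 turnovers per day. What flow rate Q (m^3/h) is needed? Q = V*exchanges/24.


Daily recirculation volume = 51 m^3 * 13 = 663 m^3/day
Flow rate Q = daily volume / 24 h = 663 / 24 = 27.625 m^3/h

27.625 m^3/h


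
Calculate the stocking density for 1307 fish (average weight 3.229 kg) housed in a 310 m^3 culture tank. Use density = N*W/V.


Total biomass = 1307 fish * 3.229 kg = 4220.303 kg
Density = total biomass / volume = 4220.303 / 310 = 13.6139 kg/m^3

13.6139 kg/m^3


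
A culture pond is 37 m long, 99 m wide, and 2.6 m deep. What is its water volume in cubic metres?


Base area = L * W = 37 * 99 = 3663 m^2
Volume = area * depth = 3663 * 2.6 = 9523.8 m^3

9523.8 m^3


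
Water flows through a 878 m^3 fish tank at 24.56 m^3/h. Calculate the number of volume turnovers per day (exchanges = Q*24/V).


Daily flow volume = 24.56 m^3/h * 24 h = 589.44 m^3/day
Exchanges = daily flow / tank volume = 589.44 / 878 = 0.671344 exchanges/day

0.671344 exchanges/day


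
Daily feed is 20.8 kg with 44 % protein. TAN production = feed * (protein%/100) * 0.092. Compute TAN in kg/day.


Protein in feed = 20.8 * 44/100 = 9.152 kg/day
TAN = protein * 0.092 = 9.152 * 0.092 = 0.841984 kg/day

0.841984 kg/day


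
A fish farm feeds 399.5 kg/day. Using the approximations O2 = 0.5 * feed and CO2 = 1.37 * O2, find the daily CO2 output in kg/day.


O2 = 399.5 * 0.5 = 199.75
CO2 = 199.75 * 1.37 = 273.6575

273.6575 kg/day


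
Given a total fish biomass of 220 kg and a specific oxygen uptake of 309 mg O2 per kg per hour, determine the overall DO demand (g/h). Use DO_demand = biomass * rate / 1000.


Total O2 consumption (mg/h) = 220 kg * 309 mg/(kg*h) = 67980 mg/h
Convert to g/h: 67980 / 1000 = 67.98 g/h

67.98 g/h


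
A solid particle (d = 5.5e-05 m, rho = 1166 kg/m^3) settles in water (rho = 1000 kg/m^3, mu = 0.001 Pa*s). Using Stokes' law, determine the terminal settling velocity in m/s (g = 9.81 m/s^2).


Density difference: rho_p - rho_f = 1166 - 1000 = 166 kg/m^3
d^2 = (5.5e-05)^2 = 3.025e-09 m^2
Numerator = (rho_p - rho_f) * g * d^2 = 166 * 9.81 * 3.025e-09 = 4.9260915e-06
Denominator = 18 * mu = 18 * 0.001 = 0.018
v_s = 4.9260915e-06 / 0.018 = 2.73672e-04 m/s
Check: Re = rho_f * v_s * d / mu = 1000 * 2.73672e-04 * 5.5e-05 / 0.001 = 0.0151 < 1, so Stokes' law applies.

2.73672e-04 m/s


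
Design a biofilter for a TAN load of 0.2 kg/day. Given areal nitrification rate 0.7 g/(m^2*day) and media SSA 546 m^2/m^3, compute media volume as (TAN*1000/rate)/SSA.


A = 0.2*1000 / 0.7 = 285.71429 m^2
V = 285.71429 / 546 = 0.523286

0.523286 m^3


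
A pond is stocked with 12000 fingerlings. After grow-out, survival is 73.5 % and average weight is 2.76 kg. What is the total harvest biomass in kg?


Survivors = 12000 * 73.5/100 = 8820 fish
Harvest biomass = survivors * W_f = 8820 * 2.76 = 24343.2 kg

24343.2 kg


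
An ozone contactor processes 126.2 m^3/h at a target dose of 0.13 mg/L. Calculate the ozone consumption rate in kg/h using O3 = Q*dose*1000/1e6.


O3 demand (mg/h) = Q * dose * 1000 = 126.2 * 0.13 * 1000 = 16406 mg/h
Convert mg to kg: 16406 / 1e6 = 0.016406 kg/h

0.016406 kg/h


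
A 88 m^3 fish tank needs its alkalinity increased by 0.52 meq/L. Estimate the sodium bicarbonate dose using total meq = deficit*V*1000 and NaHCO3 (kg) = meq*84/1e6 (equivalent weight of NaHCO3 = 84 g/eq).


Tank volume in L = 88 m^3 * 1000 = 88000 L
Total meq required = 0.52 meq/L * 88000 L = 45760 meq
NaHCO3 mass = 45760 meq * 84 mg/meq / 1e6 = 3.84384 kg

3.84384 kg


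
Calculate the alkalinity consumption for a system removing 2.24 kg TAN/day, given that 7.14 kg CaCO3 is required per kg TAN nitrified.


Alkalinity factor: 7.14 kg CaCO3 consumed per kg TAN nitrified
alk = 2.24 kg TAN * 7.14 = 15.9936 kg CaCO3/day

15.9936 kg CaCO3/day


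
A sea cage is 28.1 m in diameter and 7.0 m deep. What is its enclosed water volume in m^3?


r = d/2 = 28.1/2 = 14.05 m
Base area = pi*r^2 = pi*14.05^2 = 620.15824 m^2
Volume = 620.15824 * 7.0 = 4341.11 m^3

4341.11 m^3


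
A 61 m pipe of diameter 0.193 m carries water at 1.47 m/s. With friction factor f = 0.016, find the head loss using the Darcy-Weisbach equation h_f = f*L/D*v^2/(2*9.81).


v^2 = 1.47^2 = 2.1609 m^2/s^2
L/D = 61/0.193 = 316.06218
h_f = f*(L/D)*v^2/(2g) = 0.016 * 316.06218 * 2.1609 / 19.62 = 0.556965 m

0.556965 m


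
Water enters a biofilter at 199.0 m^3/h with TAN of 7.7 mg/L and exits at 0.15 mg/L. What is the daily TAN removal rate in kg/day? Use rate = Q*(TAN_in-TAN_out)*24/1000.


Concentration drop: TAN_in - TAN_out = 7.7 - 0.15 = 7.55 mg/L
Hourly TAN removed = Q * dTAN = 199.0 m^3/h * 7.55 mg/L = 1502.45 g/h  (m^3/h * mg/L = g/h)
Daily TAN removed = 1502.45 * 24 = 36058.8 g/day
Convert to kg/day: 36058.8 / 1000 = 36.0588 kg/day

36.0588 kg/day


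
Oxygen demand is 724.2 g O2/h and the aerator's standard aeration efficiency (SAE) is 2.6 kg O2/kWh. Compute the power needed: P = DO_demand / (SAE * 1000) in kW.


SAE in g O2/kWh = 2.6 * 1000 = 2600 g/kWh
P = DO_demand / SAE_g = 724.2 / 2600 = 0.278538 kW

0.278538 kW


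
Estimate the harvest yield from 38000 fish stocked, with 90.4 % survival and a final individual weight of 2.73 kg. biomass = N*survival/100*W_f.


Survivors = 38000 * 90.4/100 = 34352 fish
Harvest biomass = survivors * W_f = 34352 * 2.73 = 93780.96 kg

93780.96 kg


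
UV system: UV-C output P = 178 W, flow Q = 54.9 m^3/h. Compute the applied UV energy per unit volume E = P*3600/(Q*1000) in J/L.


Energy delivered per hour = 178 W * 3600 s = 640800 J/h
Volume treated per hour = 54.9 m^3/h * 1000 = 54900 L/h
dose = 640800 / 54900 = 11.6721 J/L

11.6721 J/L


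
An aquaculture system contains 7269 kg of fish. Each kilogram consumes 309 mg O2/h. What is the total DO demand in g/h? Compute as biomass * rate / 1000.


Total O2 consumption (mg/h) = 7269 kg * 309 mg/(kg*h) = 2246121 mg/h
Convert to g/h: 2246121 / 1000 = 2246.121 g/h

2246.121 g/h


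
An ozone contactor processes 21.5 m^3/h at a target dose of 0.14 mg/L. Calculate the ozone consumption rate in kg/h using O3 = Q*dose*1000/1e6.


O3 demand (mg/h) = Q * dose * 1000 = 21.5 * 0.14 * 1000 = 3010 mg/h
Convert mg to kg: 3010 / 1e6 = 0.00301 kg/h

0.00301 kg/h


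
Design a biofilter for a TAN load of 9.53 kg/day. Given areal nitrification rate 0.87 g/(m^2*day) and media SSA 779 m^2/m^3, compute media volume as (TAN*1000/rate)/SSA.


A = 9.53*1000 / 0.87 = 10954.023 m^2
V = 10954.023 / 779 = 14.0616

14.0616 m^3


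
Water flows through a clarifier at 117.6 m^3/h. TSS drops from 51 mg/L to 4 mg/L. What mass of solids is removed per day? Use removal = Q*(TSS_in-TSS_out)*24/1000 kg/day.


Concentration drop: TSS_in - TSS_out = 51 - 4 = 47 mg/L
Hourly solids removed = Q * dTSS = 117.6 m^3/h * 47 mg/L = 5527.2 g/h  (m^3/h * mg/L = g/h)
Daily solids removed = 5527.2 * 24 = 132652.8 g/day
Convert g to kg: 132652.8 / 1000 = 132.6528 kg/day

132.6528 kg/day


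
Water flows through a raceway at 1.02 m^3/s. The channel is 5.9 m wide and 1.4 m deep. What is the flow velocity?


Cross-sectional area = W * d = 5.9 * 1.4 = 8.26 m^2
Velocity = Q / A = 1.02 / 8.26 = 0.123487 m/s

0.123487 m/s


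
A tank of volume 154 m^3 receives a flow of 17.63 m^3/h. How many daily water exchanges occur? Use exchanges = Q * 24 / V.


Daily flow volume = 17.63 m^3/h * 24 h = 423.12 m^3/day
Exchanges = daily flow / tank volume = 423.12 / 154 = 2.74753 exchanges/day

2.74753 exchanges/day


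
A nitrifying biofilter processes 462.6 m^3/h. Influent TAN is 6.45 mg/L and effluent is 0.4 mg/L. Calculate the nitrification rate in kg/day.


Concentration drop: TAN_in - TAN_out = 6.45 - 0.4 = 6.05 mg/L
Hourly TAN removed = Q * dTAN = 462.6 m^3/h * 6.05 mg/L = 2798.73 g/h  (m^3/h * mg/L = g/h)
Daily TAN removed = 2798.73 * 24 = 67169.52 g/day
Convert to kg/day: 67169.52 / 1000 = 67.16952 kg/day

67.16952 kg/day


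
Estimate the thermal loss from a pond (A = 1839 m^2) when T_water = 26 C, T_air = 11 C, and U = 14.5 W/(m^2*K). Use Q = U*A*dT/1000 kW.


Temperature difference dT = 26 - 11 = 15 K
Heat loss (W) = U * A * dT = 14.5 * 1839 * 15 = 399982.5 W
Convert to kW: 399982.5 / 1000 = 399.9825 kW

399.9825 kW


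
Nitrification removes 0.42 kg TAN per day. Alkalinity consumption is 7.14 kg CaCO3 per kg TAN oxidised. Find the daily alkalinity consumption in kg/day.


Alkalinity factor: 7.14 kg CaCO3 consumed per kg TAN nitrified
alk = 0.42 kg TAN * 7.14 = 2.9988 kg CaCO3/day

2.9988 kg CaCO3/day


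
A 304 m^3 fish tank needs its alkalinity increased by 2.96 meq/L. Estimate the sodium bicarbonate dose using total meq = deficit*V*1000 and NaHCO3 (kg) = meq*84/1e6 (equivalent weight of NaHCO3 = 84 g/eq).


Tank volume in L = 304 m^3 * 1000 = 304000 L
Total meq required = 2.96 meq/L * 304000 L = 899840 meq
NaHCO3 mass = 899840 meq * 84 mg/meq / 1e6 = 75.5866 kg

75.5866 kg


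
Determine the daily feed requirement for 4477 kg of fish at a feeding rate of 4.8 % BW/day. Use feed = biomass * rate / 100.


Feeding rate fraction = 4.8% / 100 = 0.048
Daily feed = 4477 kg * 0.048 = 214.896 kg/day

214.896 kg/day


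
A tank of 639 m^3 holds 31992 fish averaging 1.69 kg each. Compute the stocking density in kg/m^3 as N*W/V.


Total biomass = 31992 fish * 1.69 kg = 54066.48 kg
Density = total biomass / volume = 54066.48 / 639 = 84.6111 kg/m^3

84.6111 kg/m^3


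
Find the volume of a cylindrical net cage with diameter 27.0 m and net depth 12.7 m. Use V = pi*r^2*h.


r = d/2 = 27.0/2 = 13.5 m
Base area = pi*r^2 = pi*13.5^2 = 572.55526 m^2
Volume = 572.55526 * 12.7 = 7271.45 m^3

7271.45 m^3


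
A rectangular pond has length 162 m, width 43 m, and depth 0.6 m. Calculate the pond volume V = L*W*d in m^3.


Base area = L * W = 162 * 43 = 6966 m^2
Volume = area * depth = 6966 * 0.6 = 4179.6 m^3

4179.6 m^3


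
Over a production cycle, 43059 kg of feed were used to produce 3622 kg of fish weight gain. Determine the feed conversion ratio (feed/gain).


FCR = feed consumed / weight gained
FCR = 43059 kg / 3622 kg = 11.8882

11.8882


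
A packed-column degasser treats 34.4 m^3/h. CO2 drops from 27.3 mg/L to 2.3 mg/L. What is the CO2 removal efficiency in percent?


CO2_out / CO2_in = 2.3 / 27.3 = 0.084249084
Fraction remaining = 0.084249084
efficiency = (1 - 0.084249084) * 100 = 91.5751 %

91.5751 %


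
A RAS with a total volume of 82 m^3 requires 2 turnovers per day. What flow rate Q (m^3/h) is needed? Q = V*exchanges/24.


Daily recirculation volume = 82 m^3 * 2 = 164 m^3/day
Flow rate Q = daily volume / 24 h = 164 / 24 = 6.83333 m^3/h

6.83333 m^3/h


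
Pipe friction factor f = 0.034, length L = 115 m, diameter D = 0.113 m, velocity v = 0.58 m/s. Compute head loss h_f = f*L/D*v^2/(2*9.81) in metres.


v^2 = 0.58^2 = 0.3364 m^2/s^2
L/D = 115/0.113 = 1017.6991
h_f = f*(L/D)*v^2/(2g) = 0.034 * 1017.6991 * 0.3364 / 19.62 = 0.593274 m

0.593274 m


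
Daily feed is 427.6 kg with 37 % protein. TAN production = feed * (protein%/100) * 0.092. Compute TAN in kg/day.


Protein in feed = 427.6 * 37/100 = 158.212 kg/day
TAN = protein * 0.092 = 158.212 * 0.092 = 14.555504 kg/day

14.555504 kg/day


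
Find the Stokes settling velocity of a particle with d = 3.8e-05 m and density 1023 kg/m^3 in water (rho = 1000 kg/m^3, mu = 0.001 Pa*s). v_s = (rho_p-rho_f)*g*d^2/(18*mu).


Density difference: rho_p - rho_f = 1023 - 1000 = 23 kg/m^3
d^2 = (3.8e-05)^2 = 1.444e-09 m^2
Numerator = (rho_p - rho_f) * g * d^2 = 23 * 9.81 * 1.444e-09 = 3.2580972e-07
Denominator = 18 * mu = 18 * 0.001 = 0.018
v_s = 3.2580972e-07 / 0.018 = 1.81005e-05 m/s
Check: Re = rho_f * v_s * d / mu = 1000 * 1.81005e-05 * 3.8e-05 / 0.001 = 6.88e-04 < 1, so Stokes' law applies.

1.81005e-05 m/s


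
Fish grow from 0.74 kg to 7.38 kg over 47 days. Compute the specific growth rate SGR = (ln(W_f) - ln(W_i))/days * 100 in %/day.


ln(W_f) = ln(7.38) = 1.9987736
ln(W_i) = ln(0.74) = -0.30110509
ln(W_f) - ln(W_i) = 1.9987736 - -0.30110509 = 2.2998787
SGR = 2.2998787 / 47 * 100 = 4.89336 %/day

4.89336 %/day


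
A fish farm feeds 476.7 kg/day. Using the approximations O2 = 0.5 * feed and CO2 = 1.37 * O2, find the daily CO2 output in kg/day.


O2 = 476.7 * 0.5 = 238.35
CO2 = 238.35 * 1.37 = 326.5395

326.5395 kg/day


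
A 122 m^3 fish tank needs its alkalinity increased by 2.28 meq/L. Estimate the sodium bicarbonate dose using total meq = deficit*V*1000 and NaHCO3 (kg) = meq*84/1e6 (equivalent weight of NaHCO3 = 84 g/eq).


Tank volume in L = 122 m^3 * 1000 = 122000 L
Total meq required = 2.28 meq/L * 122000 L = 278160 meq
NaHCO3 mass = 278160 meq * 84 mg/meq / 1e6 = 23.3654 kg

23.3654 kg


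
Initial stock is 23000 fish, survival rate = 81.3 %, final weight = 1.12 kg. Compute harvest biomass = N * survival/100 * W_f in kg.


Survivors = 23000 * 81.3/100 = 18699 fish
Harvest biomass = survivors * W_f = 18699 * 1.12 = 20942.88 kg

20942.88 kg


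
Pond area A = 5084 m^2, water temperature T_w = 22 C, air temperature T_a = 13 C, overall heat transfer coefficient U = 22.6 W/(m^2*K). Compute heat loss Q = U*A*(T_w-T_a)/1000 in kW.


Temperature difference dT = 22 - 13 = 9 K
Heat loss (W) = U * A * dT = 22.6 * 5084 * 9 = 1034085.6 W
Convert to kW: 1034085.6 / 1000 = 1034.0856 kW

1034.0856 kW


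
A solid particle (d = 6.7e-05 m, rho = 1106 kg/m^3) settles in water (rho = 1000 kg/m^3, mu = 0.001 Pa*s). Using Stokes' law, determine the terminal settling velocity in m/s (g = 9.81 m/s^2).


Density difference: rho_p - rho_f = 1106 - 1000 = 106 kg/m^3
d^2 = (6.7e-05)^2 = 4.489e-09 m^2
Numerator = (rho_p - rho_f) * g * d^2 = 106 * 9.81 * 4.489e-09 = 4.6679315e-06
Denominator = 18 * mu = 18 * 0.001 = 0.018
v_s = 4.6679315e-06 / 0.018 = 2.5933e-04 m/s
Check: Re = rho_f * v_s * d / mu = 1000 * 2.5933e-04 * 6.7e-05 / 0.001 = 0.0174 < 1, so Stokes' law applies.

2.5933e-04 m/s


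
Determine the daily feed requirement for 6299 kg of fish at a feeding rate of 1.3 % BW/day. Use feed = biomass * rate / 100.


Feeding rate fraction = 1.3% / 100 = 0.013
Daily feed = 6299 kg * 0.013 = 81.887 kg/day

81.887 kg/day


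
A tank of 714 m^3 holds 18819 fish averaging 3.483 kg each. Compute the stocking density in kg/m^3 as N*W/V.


Total biomass = 18819 fish * 3.483 kg = 65546.577 kg
Density = total biomass / volume = 65546.577 / 714 = 91.8019 kg/m^3

91.8019 kg/m^3


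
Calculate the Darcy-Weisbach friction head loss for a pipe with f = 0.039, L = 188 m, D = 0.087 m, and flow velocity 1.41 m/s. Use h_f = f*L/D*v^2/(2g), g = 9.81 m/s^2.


v^2 = 1.41^2 = 1.9881 m^2/s^2
L/D = 188/0.087 = 2160.9195
h_f = f*(L/D)*v^2/(2g) = 0.039 * 2160.9195 * 1.9881 / 19.62 = 8.5397 m

8.5397 m


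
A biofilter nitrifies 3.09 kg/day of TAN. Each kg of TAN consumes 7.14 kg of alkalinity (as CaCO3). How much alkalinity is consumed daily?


Alkalinity factor: 7.14 kg CaCO3 consumed per kg TAN nitrified
alk = 3.09 kg TAN * 7.14 = 22.0626 kg CaCO3/day

22.0626 kg CaCO3/day


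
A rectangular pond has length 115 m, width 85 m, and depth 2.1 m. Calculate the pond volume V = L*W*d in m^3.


Base area = L * W = 115 * 85 = 9775 m^2
Volume = area * depth = 9775 * 2.1 = 20527.5 m^3

20527.5 m^3


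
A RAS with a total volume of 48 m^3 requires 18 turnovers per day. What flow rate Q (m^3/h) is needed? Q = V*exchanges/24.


Daily recirculation volume = 48 m^3 * 18 = 864 m^3/day
Flow rate Q = daily volume / 24 h = 864 / 24 = 36 m^3/h

36 m^3/h


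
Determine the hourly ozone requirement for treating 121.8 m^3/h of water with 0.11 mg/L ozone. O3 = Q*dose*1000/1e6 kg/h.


O3 demand (mg/h) = Q * dose * 1000 = 121.8 * 0.11 * 1000 = 13398 mg/h
Convert mg to kg: 13398 / 1e6 = 0.013398 kg/h

0.013398 kg/h


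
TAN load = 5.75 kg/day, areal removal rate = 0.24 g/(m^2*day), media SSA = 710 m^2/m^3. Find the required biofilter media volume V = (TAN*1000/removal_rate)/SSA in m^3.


A = 5.75*1000 / 0.24 = 23958.333 m^2
V = 23958.333 / 710 = 33.7441

33.7441 m^3


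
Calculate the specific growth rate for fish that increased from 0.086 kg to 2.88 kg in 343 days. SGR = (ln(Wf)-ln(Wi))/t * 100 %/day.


ln(W_f) = ln(2.88) = 1.0577903
ln(W_i) = ln(0.086) = -2.453408
ln(W_f) - ln(W_i) = 1.0577903 - -2.453408 = 3.5111983
SGR = 3.5111983 / 343 * 100 = 1.02367 %/day

1.02367 %/day


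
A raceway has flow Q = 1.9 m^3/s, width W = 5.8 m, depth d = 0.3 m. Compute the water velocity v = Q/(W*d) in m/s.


Cross-sectional area = W * d = 5.8 * 0.3 = 1.74 m^2
Velocity = Q / A = 1.9 / 1.74 = 1.09195 m/s

1.09195 m/s


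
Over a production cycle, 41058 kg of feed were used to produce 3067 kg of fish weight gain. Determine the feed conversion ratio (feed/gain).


FCR = feed consumed / weight gained
FCR = 41058 kg / 3067 kg = 13.387

13.387


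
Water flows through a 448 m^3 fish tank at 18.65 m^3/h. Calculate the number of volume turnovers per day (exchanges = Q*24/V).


Daily flow volume = 18.65 m^3/h * 24 h = 447.6 m^3/day
Exchanges = daily flow / tank volume = 447.6 / 448 = 0.999107 exchanges/day

0.999107 exchanges/day


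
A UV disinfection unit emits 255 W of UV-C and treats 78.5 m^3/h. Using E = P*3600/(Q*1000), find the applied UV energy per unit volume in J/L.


Energy delivered per hour = 255 W * 3600 s = 918000 J/h
Volume treated per hour = 78.5 m^3/h * 1000 = 78500 L/h
dose = 918000 / 78500 = 11.6943 J/L

11.6943 J/L


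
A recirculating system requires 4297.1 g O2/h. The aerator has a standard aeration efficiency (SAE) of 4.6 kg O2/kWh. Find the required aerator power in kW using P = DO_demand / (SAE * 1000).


SAE in g O2/kWh = 4.6 * 1000 = 4600 g/kWh
P = DO_demand / SAE_g = 4297.1 / 4600 = 0.934152 kW

0.934152 kW


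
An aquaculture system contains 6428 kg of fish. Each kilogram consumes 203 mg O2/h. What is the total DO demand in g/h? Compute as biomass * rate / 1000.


Total O2 consumption (mg/h) = 6428 kg * 203 mg/(kg*h) = 1304884 mg/h
Convert to g/h: 1304884 / 1000 = 1304.884 g/h

1304.884 g/h


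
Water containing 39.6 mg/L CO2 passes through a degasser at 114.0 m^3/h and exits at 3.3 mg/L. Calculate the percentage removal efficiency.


CO2_out / CO2_in = 3.3 / 39.6 = 0.083333333
Fraction remaining = 0.083333333
efficiency = (1 - 0.083333333) * 100 = 91.6667 %

91.6667 %


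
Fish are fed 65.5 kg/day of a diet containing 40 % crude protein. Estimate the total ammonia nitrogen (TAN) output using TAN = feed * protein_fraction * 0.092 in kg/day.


Protein in feed = 65.5 * 40/100 = 26.2 kg/day
TAN = protein * 0.092 = 26.2 * 0.092 = 2.4104 kg/day

2.4104 kg/day


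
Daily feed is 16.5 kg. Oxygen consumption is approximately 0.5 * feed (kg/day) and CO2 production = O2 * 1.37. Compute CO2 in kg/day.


O2 = 16.5 * 0.5 = 8.25
CO2 = 8.25 * 1.37 = 11.3025

11.3025 kg/day


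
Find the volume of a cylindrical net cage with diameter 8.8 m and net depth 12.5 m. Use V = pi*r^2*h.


r = d/2 = 8.8/2 = 4.4 m
Base area = pi*r^2 = pi*4.4^2 = 60.821234 m^2
Volume = 60.821234 * 12.5 = 760.265 m^3

760.265 m^3


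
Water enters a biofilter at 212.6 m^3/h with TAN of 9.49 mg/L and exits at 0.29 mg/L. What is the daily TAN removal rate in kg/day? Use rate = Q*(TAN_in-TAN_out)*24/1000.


Concentration drop: TAN_in - TAN_out = 9.49 - 0.29 = 9.2 mg/L
Hourly TAN removed = Q * dTAN = 212.6 m^3/h * 9.2 mg/L = 1955.92 g/h  (m^3/h * mg/L = g/h)
Daily TAN removed = 1955.92 * 24 = 46942.08 g/day
Convert to kg/day: 46942.08 / 1000 = 46.94208 kg/day

46.94208 kg/day


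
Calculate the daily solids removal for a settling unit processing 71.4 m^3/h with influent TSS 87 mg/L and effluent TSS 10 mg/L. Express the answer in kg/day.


Concentration drop: TSS_in - TSS_out = 87 - 10 = 77 mg/L
Hourly solids removed = Q * dTSS = 71.4 m^3/h * 77 mg/L = 5497.8 g/h  (m^3/h * mg/L = g/h)
Daily solids removed = 5497.8 * 24 = 131947.2 g/day
Convert g to kg: 131947.2 / 1000 = 131.9472 kg/day

131.9472 kg/day


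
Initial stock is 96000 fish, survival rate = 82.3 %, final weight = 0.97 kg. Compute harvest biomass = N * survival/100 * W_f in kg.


Survivors = 96000 * 82.3/100 = 79008 fish
Harvest biomass = survivors * W_f = 79008 * 0.97 = 76637.76 kg

76637.76 kg


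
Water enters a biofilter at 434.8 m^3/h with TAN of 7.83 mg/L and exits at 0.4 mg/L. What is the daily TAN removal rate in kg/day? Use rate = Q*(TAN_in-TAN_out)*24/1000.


Concentration drop: TAN_in - TAN_out = 7.83 - 0.4 = 7.43 mg/L
Hourly TAN removed = Q * dTAN = 434.8 m^3/h * 7.43 mg/L = 3230.564 g/h  (m^3/h * mg/L = g/h)
Daily TAN removed = 3230.564 * 24 = 77533.536 g/day
Convert to kg/day: 77533.536 / 1000 = 77.533536 kg/day

77.533536 kg/day


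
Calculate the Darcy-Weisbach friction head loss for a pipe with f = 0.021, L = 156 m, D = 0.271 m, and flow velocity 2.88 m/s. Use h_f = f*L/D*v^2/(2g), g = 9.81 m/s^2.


v^2 = 2.88^2 = 8.2944 m^2/s^2
L/D = 156/0.271 = 575.64576
h_f = f*(L/D)*v^2/(2g) = 0.021 * 575.64576 * 8.2944 / 19.62 = 5.11047 m

5.11047 m


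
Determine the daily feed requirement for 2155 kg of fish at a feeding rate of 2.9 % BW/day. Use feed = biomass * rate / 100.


Feeding rate fraction = 2.9% / 100 = 0.029
Daily feed = 2155 kg * 0.029 = 62.495 kg/day

62.495 kg/day


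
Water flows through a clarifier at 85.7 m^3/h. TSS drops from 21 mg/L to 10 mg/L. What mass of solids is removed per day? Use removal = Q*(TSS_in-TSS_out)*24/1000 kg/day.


Concentration drop: TSS_in - TSS_out = 21 - 10 = 11 mg/L
Hourly solids removed = Q * dTSS = 85.7 m^3/h * 11 mg/L = 942.7 g/h  (m^3/h * mg/L = g/h)
Daily solids removed = 942.7 * 24 = 22624.8 g/day
Convert g to kg: 22624.8 / 1000 = 22.6248 kg/day

22.6248 kg/day


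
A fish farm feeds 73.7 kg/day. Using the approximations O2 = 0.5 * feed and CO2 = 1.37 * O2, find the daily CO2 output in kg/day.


O2 = 73.7 * 0.5 = 36.85
CO2 = 36.85 * 1.37 = 50.4845

50.4845 kg/day


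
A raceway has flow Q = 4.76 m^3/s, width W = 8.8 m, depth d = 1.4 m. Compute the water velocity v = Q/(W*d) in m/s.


Cross-sectional area = W * d = 8.8 * 1.4 = 12.32 m^2
Velocity = Q / A = 4.76 / 12.32 = 0.386364 m/s

0.386364 m/s


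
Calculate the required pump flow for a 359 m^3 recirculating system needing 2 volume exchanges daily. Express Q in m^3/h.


Daily recirculation volume = 359 m^3 * 2 = 718 m^3/day
Flow rate Q = daily volume / 24 h = 718 / 24 = 29.9167 m^3/h

29.9167 m^3/h


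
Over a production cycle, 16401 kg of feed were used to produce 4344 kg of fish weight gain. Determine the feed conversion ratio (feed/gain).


FCR = feed consumed / weight gained
FCR = 16401 kg / 4344 kg = 3.77555

3.77555


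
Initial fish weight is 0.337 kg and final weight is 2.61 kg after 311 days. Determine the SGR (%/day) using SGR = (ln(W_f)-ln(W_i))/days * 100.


ln(W_f) = ln(2.61) = 0.95935022
ln(W_i) = ln(0.337) = -1.0876723
ln(W_f) - ln(W_i) = 0.95935022 - -1.0876723 = 2.0470225
SGR = 2.0470225 / 311 * 100 = 0.658207 %/day

0.658207 %/day


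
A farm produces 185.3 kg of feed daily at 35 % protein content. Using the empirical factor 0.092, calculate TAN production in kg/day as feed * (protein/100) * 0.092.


Protein in feed = 185.3 * 35/100 = 64.855 kg/day
TAN = protein * 0.092 = 64.855 * 0.092 = 5.96666 kg/day

5.96666 kg/day


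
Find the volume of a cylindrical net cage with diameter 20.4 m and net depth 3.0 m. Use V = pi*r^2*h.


r = d/2 = 20.4/2 = 10.2 m
Base area = pi*r^2 = pi*10.2^2 = 326.8513 m^2
Volume = 326.8513 * 3.0 = 980.554 m^3

980.554 m^3


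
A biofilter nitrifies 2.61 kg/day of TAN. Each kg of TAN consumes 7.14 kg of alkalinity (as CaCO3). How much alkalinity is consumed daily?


Alkalinity factor: 7.14 kg CaCO3 consumed per kg TAN nitrified
alk = 2.61 kg TAN * 7.14 = 18.6354 kg CaCO3/day

18.6354 kg CaCO3/day


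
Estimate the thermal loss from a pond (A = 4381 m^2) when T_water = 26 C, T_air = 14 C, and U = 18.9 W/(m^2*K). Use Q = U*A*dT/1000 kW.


Temperature difference dT = 26 - 14 = 12 K
Heat loss (W) = U * A * dT = 18.9 * 4381 * 12 = 993610.8 W
Convert to kW: 993610.8 / 1000 = 993.6108 kW

993.6108 kW


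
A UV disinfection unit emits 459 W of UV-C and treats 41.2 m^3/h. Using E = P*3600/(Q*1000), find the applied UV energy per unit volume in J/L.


Energy delivered per hour = 459 W * 3600 s = 1652400 J/h
Volume treated per hour = 41.2 m^3/h * 1000 = 41200 L/h
dose = 1652400 / 41200 = 40.1068 J/L

40.1068 J/L


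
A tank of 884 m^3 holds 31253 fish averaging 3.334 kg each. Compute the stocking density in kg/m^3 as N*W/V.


Total biomass = 31253 fish * 3.334 kg = 104197.502 kg
Density = total biomass / volume = 104197.502 / 884 = 117.87 kg/m^3

117.87 kg/m^3


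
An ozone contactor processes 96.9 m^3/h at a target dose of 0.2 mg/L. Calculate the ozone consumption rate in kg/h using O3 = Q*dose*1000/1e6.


O3 demand (mg/h) = Q * dose * 1000 = 96.9 * 0.2 * 1000 = 19380 mg/h
Convert mg to kg: 19380 / 1e6 = 0.01938 kg/h

0.01938 kg/h


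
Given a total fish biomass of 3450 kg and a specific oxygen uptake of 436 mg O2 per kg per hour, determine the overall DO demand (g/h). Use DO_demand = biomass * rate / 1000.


Total O2 consumption (mg/h) = 3450 kg * 436 mg/(kg*h) = 1504200 mg/h
Convert to g/h: 1504200 / 1000 = 1504.2 g/h

1504.2 g/h


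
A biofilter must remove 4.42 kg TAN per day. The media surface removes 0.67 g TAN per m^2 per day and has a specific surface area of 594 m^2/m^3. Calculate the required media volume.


A = 4.42*1000 / 0.67 = 6597.0149 m^2
V = 6597.0149 / 594 = 11.1061

11.1061 m^3


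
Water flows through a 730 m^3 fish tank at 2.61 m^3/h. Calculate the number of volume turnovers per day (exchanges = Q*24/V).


Daily flow volume = 2.61 m^3/h * 24 h = 62.64 m^3/day
Exchanges = daily flow / tank volume = 62.64 / 730 = 0.0858082 exchanges/day

0.0858082 exchanges/day


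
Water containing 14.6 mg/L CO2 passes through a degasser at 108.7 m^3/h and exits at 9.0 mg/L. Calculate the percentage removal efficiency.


CO2_out / CO2_in = 9.0 / 14.6 = 0.61643836
Fraction remaining = 0.61643836
efficiency = (1 - 0.61643836) * 100 = 38.3562 %

38.3562 %


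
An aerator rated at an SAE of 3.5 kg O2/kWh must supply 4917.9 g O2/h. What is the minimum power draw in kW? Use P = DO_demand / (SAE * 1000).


SAE in g O2/kWh = 3.5 * 1000 = 3500 g/kWh
P = DO_demand / SAE_g = 4917.9 / 3500 = 1.40511 kW

1.40511 kW


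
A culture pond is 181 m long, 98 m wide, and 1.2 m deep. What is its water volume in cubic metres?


Base area = L * W = 181 * 98 = 17738 m^2
Volume = area * depth = 17738 * 1.2 = 21285.6 m^3

21285.6 m^3


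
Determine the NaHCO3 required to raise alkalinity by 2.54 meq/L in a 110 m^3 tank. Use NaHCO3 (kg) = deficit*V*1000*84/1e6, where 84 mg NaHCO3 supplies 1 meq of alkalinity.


Tank volume in L = 110 m^3 * 1000 = 110000 L
Total meq required = 2.54 meq/L * 110000 L = 279400 meq
NaHCO3 mass = 279400 meq * 84 mg/meq / 1e6 = 23.4696 kg

23.4696 kg


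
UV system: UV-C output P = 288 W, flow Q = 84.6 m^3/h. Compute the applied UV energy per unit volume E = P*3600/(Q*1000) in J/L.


Energy delivered per hour = 288 W * 3600 s = 1036800 J/h
Volume treated per hour = 84.6 m^3/h * 1000 = 84600 L/h
dose = 1036800 / 84600 = 12.2553 J/L

12.2553 J/L


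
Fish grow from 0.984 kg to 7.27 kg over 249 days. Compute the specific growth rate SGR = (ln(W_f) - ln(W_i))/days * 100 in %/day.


ln(W_f) = ln(7.27) = 1.9837563
ln(W_i) = ln(0.984) = -0.016129382
ln(W_f) - ln(W_i) = 1.9837563 - -0.016129382 = 1.9998857
SGR = 1.9998857 / 249 * 100 = 0.803167 %/day

0.803167 %/day


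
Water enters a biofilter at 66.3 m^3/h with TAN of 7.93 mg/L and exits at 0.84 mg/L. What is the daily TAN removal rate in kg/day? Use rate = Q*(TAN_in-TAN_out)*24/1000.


Concentration drop: TAN_in - TAN_out = 7.93 - 0.84 = 7.09 mg/L
Hourly TAN removed = Q * dTAN = 66.3 m^3/h * 7.09 mg/L = 470.067 g/h  (m^3/h * mg/L = g/h)
Daily TAN removed = 470.067 * 24 = 11281.608 g/day
Convert to kg/day: 11281.608 / 1000 = 11.281608 kg/day

11.281608 kg/day


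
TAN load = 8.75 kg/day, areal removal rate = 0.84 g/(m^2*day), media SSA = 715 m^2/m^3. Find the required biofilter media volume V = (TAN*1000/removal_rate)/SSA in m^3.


A = 8.75*1000 / 0.84 = 10416.667 m^2
V = 10416.667 / 715 = 14.5688

14.5688 m^3


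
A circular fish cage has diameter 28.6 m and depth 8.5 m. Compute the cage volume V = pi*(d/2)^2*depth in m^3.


r = d/2 = 28.6/2 = 14.3 m
Base area = pi*r^2 = pi*14.3^2 = 642.42428 m^2
Volume = 642.42428 * 8.5 = 5460.61 m^3

5460.61 m^3


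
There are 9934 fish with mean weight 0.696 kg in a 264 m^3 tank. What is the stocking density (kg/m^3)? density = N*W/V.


Total biomass = 9934 fish * 0.696 kg = 6914.064 kg
Density = total biomass / volume = 6914.064 / 264 = 26.1896 kg/m^3

26.1896 kg/m^3


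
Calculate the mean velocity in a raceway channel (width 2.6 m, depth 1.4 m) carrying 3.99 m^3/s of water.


Cross-sectional area = W * d = 2.6 * 1.4 = 3.64 m^2
Velocity = Q / A = 3.99 / 3.64 = 1.09615 m/s

1.09615 m/s


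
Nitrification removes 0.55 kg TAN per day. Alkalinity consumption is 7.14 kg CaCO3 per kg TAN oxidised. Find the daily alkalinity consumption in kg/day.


Alkalinity factor: 7.14 kg CaCO3 consumed per kg TAN nitrified
alk = 0.55 kg TAN * 7.14 = 3.927 kg CaCO3/day

3.927 kg CaCO3/day


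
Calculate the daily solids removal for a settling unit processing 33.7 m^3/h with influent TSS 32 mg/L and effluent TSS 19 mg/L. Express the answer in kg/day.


Concentration drop: TSS_in - TSS_out = 32 - 19 = 13 mg/L
Hourly solids removed = Q * dTSS = 33.7 m^3/h * 13 mg/L = 438.1 g/h  (m^3/h * mg/L = g/h)
Daily solids removed = 438.1 * 24 = 10514.4 g/day
Convert g to kg: 10514.4 / 1000 = 10.5144 kg/day

10.5144 kg/day


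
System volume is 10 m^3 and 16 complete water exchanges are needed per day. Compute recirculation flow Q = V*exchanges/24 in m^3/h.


Daily recirculation volume = 10 m^3 * 16 = 160 m^3/day
Flow rate Q = daily volume / 24 h = 160 / 24 = 6.66667 m^3/h

6.66667 m^3/h


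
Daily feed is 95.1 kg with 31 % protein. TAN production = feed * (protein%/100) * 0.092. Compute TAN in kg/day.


Protein in feed = 95.1 * 31/100 = 29.481 kg/day
TAN = protein * 0.092 = 29.481 * 0.092 = 2.712252 kg/day

2.712252 kg/day


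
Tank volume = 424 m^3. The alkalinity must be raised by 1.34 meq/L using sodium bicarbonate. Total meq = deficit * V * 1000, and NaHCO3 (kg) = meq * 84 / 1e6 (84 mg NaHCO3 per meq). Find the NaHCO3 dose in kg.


Tank volume in L = 424 m^3 * 1000 = 424000 L
Total meq required = 1.34 meq/L * 424000 L = 568160 meq
NaHCO3 mass = 568160 meq * 84 mg/meq / 1e6 = 47.7254 kg

47.7254 kg


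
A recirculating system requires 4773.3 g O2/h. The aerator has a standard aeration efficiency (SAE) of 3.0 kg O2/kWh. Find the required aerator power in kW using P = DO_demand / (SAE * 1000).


SAE in g O2/kWh = 3.0 * 1000 = 3000 g/kWh
P = DO_demand / SAE_g = 4773.3 / 3000 = 1.5911 kW

1.5911 kW


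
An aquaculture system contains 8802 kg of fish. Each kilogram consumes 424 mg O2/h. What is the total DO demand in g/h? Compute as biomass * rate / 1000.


Total O2 consumption (mg/h) = 8802 kg * 424 mg/(kg*h) = 3732048 mg/h
Convert to g/h: 3732048 / 1000 = 3732.048 g/h

3732.048 g/h


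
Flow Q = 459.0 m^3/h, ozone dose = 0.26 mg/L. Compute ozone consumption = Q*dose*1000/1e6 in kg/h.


O3 demand (mg/h) = Q * dose * 1000 = 459.0 * 0.26 * 1000 = 119340 mg/h
Convert mg to kg: 119340 / 1e6 = 0.11934 kg/h

0.11934 kg/h


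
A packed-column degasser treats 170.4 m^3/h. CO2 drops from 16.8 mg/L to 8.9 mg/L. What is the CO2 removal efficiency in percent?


CO2_out / CO2_in = 8.9 / 16.8 = 0.5297619
Fraction remaining = 0.5297619
efficiency = (1 - 0.5297619) * 100 = 47.0238 %

47.0238 %


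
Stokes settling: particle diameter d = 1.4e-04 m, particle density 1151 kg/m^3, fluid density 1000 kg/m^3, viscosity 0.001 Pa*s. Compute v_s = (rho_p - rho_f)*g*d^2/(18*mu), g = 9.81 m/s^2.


Density difference: rho_p - rho_f = 1151 - 1000 = 151 kg/m^3
d^2 = (1.4e-04)^2 = 1.96e-08 m^2
Numerator = (rho_p - rho_f) * g * d^2 = 151 * 9.81 * 1.96e-08 = 2.9033676e-05
Denominator = 18 * mu = 18 * 0.001 = 0.018
v_s = 2.9033676e-05 / 0.018 = 0.00161298 m/s
Check: Re = rho_f * v_s * d / mu = 1000 * 0.00161298 * 1.4e-04 / 0.001 = 0.226 < 1, so Stokes' law applies.

0.00161298 m/s


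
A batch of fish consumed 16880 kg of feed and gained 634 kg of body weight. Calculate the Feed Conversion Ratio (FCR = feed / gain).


FCR = feed consumed / weight gained
FCR = 16880 kg / 634 kg = 26.6246

26.6246


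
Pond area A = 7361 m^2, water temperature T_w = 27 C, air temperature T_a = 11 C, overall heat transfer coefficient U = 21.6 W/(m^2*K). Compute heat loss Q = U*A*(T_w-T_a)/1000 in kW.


Temperature difference dT = 27 - 11 = 16 K
Heat loss (W) = U * A * dT = 21.6 * 7361 * 16 = 2543961.6 W
Convert to kW: 2543961.6 / 1000 = 2543.9616 kW

2543.9616 kW


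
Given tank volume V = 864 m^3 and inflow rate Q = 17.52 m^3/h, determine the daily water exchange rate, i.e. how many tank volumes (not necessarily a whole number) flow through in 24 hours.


Daily flow volume = 17.52 m^3/h * 24 h = 420.48 m^3/day
Exchanges = daily flow / tank volume = 420.48 / 864 = 0.486667 exchanges/day

0.486667 exchanges/day


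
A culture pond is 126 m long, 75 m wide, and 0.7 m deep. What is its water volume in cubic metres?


Base area = L * W = 126 * 75 = 9450 m^2
Volume = area * depth = 9450 * 0.7 = 6615 m^3

6615 m^3


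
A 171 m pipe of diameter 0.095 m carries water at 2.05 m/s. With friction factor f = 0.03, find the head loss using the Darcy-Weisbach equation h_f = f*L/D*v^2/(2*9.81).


v^2 = 2.05^2 = 4.2025 m^2/s^2
L/D = 171/0.095 = 1800
h_f = f*(L/D)*v^2/(2g) = 0.03 * 1800 * 4.2025 / 19.62 = 11.5665 m

11.5665 m


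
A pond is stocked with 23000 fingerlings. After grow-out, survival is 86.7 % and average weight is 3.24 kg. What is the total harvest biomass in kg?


Survivors = 23000 * 86.7/100 = 19941 fish
Harvest biomass = survivors * W_f = 19941 * 3.24 = 64608.84 kg

64608.84 kg


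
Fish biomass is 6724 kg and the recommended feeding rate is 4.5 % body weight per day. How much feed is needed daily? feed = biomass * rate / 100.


Feeding rate fraction = 4.5% / 100 = 0.045
Daily feed = 6724 kg * 0.045 = 302.58 kg/day

302.58 kg/day


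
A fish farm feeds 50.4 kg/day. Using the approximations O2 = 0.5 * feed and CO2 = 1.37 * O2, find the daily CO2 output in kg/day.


O2 = 50.4 * 0.5 = 25.2
CO2 = 25.2 * 1.37 = 34.524

34.524 kg/day


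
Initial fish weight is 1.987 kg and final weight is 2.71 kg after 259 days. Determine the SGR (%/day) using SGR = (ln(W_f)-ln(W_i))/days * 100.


ln(W_f) = ln(2.71) = 0.99694863
ln(W_i) = ln(1.987) = 0.68662596
ln(W_f) - ln(W_i) = 0.99694863 - 0.68662596 = 0.31032267
SGR = 0.31032267 / 259 * 100 = 0.119816 %/day

0.119816 %/day


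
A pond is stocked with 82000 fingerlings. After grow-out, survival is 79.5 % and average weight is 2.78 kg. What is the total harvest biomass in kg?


Survivors = 82000 * 79.5/100 = 65190 fish
Harvest biomass = survivors * W_f = 65190 * 2.78 = 181228.2 kg

181228.2 kg


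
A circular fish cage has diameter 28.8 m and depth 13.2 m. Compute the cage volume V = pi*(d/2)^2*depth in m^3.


r = d/2 = 28.8/2 = 14.4 m
Base area = pi*r^2 = pi*14.4^2 = 651.44065 m^2
Volume = 651.44065 * 13.2 = 8599.02 m^3

8599.02 m^3


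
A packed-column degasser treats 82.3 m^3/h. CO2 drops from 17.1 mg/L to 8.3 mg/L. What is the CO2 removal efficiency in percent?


CO2_out / CO2_in = 8.3 / 17.1 = 0.48538012
Fraction remaining = 0.48538012
efficiency = (1 - 0.48538012) * 100 = 51.462 %

51.462 %
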